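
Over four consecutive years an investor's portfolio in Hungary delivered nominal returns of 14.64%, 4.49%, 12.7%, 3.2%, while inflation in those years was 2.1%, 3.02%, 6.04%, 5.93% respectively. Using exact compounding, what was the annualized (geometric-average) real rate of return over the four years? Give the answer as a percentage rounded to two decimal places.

Nominal growth factor = 1.1464 × 1.0449 × 1.1270 × 1.0320 = 1.39320338
Price-level growth factor = 1.0210 × 1.0302 × 1.0604 × 1.0593 = 1.18150613
Real growth factor = 1.39320338 / 1.18150613 = 1.17917575
Annualized real rate = 1.17917575^(1/4) − 1 = 4.2065% → 4.21%.

4.21%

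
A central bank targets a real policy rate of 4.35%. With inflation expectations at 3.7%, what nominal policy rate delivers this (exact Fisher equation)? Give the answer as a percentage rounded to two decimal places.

(1 + i) = (1 + r)(1 + π) = 1.04350 × 1.03700 = 1.0821095
i = 1.0821095 − 1, so the required nominal rate is 8.21%.

8.21%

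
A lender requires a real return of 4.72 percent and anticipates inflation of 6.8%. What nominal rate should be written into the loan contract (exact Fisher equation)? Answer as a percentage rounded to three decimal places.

(1 + i) = (1 + r)(1 + π) = 1.04720 × 1.06800 = 1.1184096
i = 1.1184096 − 1, so the required nominal rate is 11.841%.

11.841%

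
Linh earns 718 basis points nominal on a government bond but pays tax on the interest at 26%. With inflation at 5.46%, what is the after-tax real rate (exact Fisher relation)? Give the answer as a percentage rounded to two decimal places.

-0.14%

After-tax nominal return = 7.18% × (1 − 0.26) = 5.3132%.
1 + r = 1.053132 / 1.05460 = 0.998608
After-tax real rate = 0.998608 − 1 → -0.14%.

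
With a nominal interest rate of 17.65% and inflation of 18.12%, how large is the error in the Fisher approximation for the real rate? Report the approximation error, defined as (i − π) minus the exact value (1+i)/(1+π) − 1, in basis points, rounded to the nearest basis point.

-7 basis points

Approximate: r ≈ 17.650% − 18.120% = -0.4700%
Exact: (1 + 0.1765)/(1 + 0.1812) − 1 = -0.3979%
Error = -0.4700% − (-0.3979%) = -0.0721% → -7 basis points.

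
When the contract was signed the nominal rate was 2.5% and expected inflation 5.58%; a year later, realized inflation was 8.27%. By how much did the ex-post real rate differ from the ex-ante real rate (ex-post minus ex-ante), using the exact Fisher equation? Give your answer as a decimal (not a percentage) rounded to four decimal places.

-0.0241

Ex-ante: (1 + 0.0250)/(1 + 0.0558) − 1 = -2.9172%
Ex-post: (1 + 0.0250)/(1 + 0.0827) − 1 = -5.3293%
Difference (ex-post − ex-ante) = -2.4121% → -0.0241.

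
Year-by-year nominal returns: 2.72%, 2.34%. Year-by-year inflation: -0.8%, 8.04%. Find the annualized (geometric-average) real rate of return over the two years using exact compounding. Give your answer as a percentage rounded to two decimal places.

Nominal growth factor = 1.0272 × 1.0234 = 1.05123648
Price-level growth factor = 0.9920 × 1.0804 = 1.07175680
Real growth factor = 1.05123648 / 1.07175680 = 0.98085357
Annualized real rate = 0.98085357^(1/2) − 1 = -0.9619% → -0.96%.

-0.96%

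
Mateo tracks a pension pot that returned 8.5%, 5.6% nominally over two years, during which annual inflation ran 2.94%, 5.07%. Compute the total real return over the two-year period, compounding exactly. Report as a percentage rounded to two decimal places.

Nominal growth factor = 1.0850 × 1.0560 = 1.145760
Price-level growth factor = 1.0294 × 1.0507 = 1.081591
Real growth factor = 1.145760 / 1.081591 = 1.059329
Total real return = 1.059329 − 1 → 5.93%.

5.93%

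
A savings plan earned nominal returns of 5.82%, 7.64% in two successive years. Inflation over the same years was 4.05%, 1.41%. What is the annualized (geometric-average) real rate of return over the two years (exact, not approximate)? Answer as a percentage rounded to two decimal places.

Compound the nominal returns: 1.0582 × 1.0764 = 1.13904648.
Compound inflation: 1.0405 × 1.0141 = 1.05517105.
Deflate: 1.13904648 / 1.05517105 = 1.07948989.
Annualized real rate = 1.07948989^(1/2) − 1 = 3.8985% → 3.90%.

3.90%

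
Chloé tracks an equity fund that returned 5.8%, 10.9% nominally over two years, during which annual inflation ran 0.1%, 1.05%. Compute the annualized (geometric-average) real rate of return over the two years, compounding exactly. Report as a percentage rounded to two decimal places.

Nominal growth factor = 1.0580 × 1.1090 = 1.17332200
Price-level growth factor = 1.0010 × 1.0105 = 1.01151050
Real growth factor = 1.17332200 / 1.01151050 = 1.15997016
Annualized real rate = 1.15997016^(1/2) − 1 = 7.7019% → 7.70%.

7.70%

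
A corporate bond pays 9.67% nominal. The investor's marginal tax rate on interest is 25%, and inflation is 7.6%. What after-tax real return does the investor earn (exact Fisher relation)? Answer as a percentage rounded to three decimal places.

After-tax nominal return = 9.67% × (1 − 0.25) = 7.2525%.
1 + r = 1.072525 / 1.07600 = 0.996770
After-tax real rate = 0.996770 − 1 → -0.323%.

-0.323%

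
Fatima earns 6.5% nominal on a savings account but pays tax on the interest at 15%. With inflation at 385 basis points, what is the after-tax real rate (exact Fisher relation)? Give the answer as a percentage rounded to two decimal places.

After-tax nominal return = 6.5% × (1 − 0.15) = 5.5250%.
1 + r = 1.05525 / 1.03850 = 1.016129
After-tax real rate = 1.016129 − 1 → 1.61%.

1.61%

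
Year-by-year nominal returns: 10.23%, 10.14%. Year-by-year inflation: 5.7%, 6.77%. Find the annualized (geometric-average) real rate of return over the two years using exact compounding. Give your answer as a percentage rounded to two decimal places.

3.72%

Compound the nominal returns: 1.1023 × 1.1014 = 1.21407322.
Compound inflation: 1.0570 × 1.0677 = 1.12855890.
Deflate: 1.21407322 / 1.12855890 = 1.07577302.
Annualized real rate = 1.07577302^(1/2) − 1 = 3.7195% → 3.72%.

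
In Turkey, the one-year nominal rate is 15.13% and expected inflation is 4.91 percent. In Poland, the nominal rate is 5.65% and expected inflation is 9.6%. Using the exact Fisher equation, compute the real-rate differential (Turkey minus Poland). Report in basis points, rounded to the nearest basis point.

1335 basis points

Turkey: (1 + 0.1513)/(1 + 0.0491) − 1 = 9.7417%
Poland: (1 + 0.0565)/(1 + 0.0960) − 1 = -3.6040%
Differential = 9.7417% − (-3.6040%) = 13.3457% → 1335 basis points.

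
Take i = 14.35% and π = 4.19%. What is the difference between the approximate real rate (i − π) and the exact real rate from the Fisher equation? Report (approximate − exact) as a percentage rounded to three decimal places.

Approximate: r ≈ 14.350% − 4.190% = 10.1600%
Exact: (1 + 0.1435)/(1 + 0.0419) − 1 = 9.7514%
Error = 10.1600% − 9.7514% = 0.4086% → 0.409%.

0.409%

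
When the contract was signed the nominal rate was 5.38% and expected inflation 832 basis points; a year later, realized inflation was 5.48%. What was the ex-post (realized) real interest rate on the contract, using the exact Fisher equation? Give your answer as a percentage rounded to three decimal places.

-0.095%

Ex-post: (1 + 0.0538)/(1 + 0.0548) − 1 = -0.0948%
So the realized real rate is -0.095%.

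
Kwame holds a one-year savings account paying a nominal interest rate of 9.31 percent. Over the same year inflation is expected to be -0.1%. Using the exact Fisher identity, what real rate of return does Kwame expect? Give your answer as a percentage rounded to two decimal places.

9.42%

By the Fisher identity, 1 + r = (1 + i)/(1 + π).
1 + r = 1.09310 / 0.99900 = 1.094194
r = 1.094194 − 1 = 9.4194%, i.e. 9.42%.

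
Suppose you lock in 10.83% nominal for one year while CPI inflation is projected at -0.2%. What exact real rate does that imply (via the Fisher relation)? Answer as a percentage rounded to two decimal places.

11.05%

By the Fisher relation, 1 + r = (1 + i)/(1 + π).
1 + r = 1.10830 / 0.99800 = 1.110521
r = 1.110521 − 1 = 11.0521%, i.e. 11.05%.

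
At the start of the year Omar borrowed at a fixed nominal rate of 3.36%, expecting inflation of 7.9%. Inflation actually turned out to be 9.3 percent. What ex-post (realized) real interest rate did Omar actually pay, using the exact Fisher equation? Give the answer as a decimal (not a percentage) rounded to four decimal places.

-0.0543

Ex-post: (1 + 0.0336)/(1 + 0.0930) − 1 = -5.4346%
So the realized real rate is -0.0543.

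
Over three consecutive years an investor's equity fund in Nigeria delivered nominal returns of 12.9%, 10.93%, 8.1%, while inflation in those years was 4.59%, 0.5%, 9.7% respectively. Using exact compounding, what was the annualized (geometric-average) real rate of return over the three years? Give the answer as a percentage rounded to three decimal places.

5.496%

Nominal growth factor = 1.1290 × 1.1093 × 1.0810 = 1.35384408
Price-level growth factor = 1.0459 × 1.0050 × 1.0970 = 1.15308906
Real growth factor = 1.35384408 / 1.15308906 = 1.17410192
Annualized real rate = 1.17410192^(1/3) − 1 = 5.4958% → 5.496%.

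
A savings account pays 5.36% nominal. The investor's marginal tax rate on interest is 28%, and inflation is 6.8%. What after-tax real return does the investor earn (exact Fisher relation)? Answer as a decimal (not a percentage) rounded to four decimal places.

-0.0275

After-tax nominal return = 5.36% × (1 − 0.28) = 3.8592%.
1 + r = 1.038592 / 1.06800 = 0.972464
After-tax real rate = 0.972464 − 1 → -0.0275.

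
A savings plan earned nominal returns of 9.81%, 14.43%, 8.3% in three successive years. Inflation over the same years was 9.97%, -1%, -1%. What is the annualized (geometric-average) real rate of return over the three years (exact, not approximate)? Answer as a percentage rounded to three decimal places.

Nominal growth factor = 1.0981 × 1.1443 × 1.0830 = 1.360849964
Price-level growth factor = 1.0997 × 0.9900 × 0.9900 = 1.077815970
Real growth factor = 1.360849964 / 1.077815970 = 1.262599555
Annualized real rate = 1.262599555^(1/3) − 1 = 8.08246% → 8.082%.

8.082%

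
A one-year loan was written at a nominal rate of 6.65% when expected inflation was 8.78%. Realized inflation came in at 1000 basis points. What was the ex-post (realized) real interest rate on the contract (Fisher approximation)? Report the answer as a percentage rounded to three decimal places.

-3.350%

Ex-post: 6.65% − 10% = -3.350%
So the realized real rate is -3.350%.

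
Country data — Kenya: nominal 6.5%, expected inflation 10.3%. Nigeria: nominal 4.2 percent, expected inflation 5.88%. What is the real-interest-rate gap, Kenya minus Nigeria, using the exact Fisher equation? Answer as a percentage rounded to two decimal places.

-1.86%

Kenya: (1 + 0.0650)/(1 + 0.1030) − 1 = -3.4451%
Nigeria: (1 + 0.0420)/(1 + 0.0588) − 1 = -1.5867%
Differential = -3.4451% − (-1.5867%) = -1.8584% → -1.86%.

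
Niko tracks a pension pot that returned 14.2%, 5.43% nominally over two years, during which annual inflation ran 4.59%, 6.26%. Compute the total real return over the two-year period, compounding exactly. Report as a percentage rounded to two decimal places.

8.34%

Nominal growth factor = 1.1420 × 1.0543 = 1.204011
Price-level growth factor = 1.0459 × 1.0626 = 1.111373
Real growth factor = 1.204011 / 1.111373 = 1.083354
Total real return = 1.083354 − 1 → 8.34%.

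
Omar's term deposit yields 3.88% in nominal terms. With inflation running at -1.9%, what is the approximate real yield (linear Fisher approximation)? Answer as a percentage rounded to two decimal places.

5.78%

r ≈ i − π = 3.88% − (-1.9%) = 5.78%.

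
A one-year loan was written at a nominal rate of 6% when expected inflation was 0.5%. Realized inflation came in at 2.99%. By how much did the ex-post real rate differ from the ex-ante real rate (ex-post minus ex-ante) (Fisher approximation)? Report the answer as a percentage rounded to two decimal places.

-2.49%

Ex-ante: 6% − 0.5% = 5.500%
Ex-post: 6% − 2.99% = 3.010%
Difference (ex-post − ex-ante) = -2.4900% → -2.49%.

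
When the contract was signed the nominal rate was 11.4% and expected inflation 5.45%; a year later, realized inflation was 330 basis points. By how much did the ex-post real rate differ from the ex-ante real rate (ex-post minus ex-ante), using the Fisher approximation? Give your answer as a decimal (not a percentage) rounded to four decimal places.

Ex-ante: 11.4% − 5.45% = 5.950%
Ex-post: 11.4% − 3.3% = 8.100%
Difference (ex-post − ex-ante) = 2.1500% → 0.0215.

0.0215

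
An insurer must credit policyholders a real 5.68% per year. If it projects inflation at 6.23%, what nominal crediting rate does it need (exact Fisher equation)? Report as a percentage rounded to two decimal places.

12.26%

(1 + i) = (1 + r)(1 + π) = 1.05680 × 1.06230 = 1.12263864
i = 1.12263864 − 1, so the required nominal rate is 12.26%.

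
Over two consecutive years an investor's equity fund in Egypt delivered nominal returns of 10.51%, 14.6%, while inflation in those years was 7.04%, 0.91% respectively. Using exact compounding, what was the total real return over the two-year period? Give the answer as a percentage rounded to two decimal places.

Nominal growth factor = 1.1051 × 1.1460 = 1.266445
Price-level growth factor = 1.0704 × 1.0091 = 1.080141
Real growth factor = 1.266445 / 1.080141 = 1.172481
Total real return = 1.172481 − 1 → 17.25%.

17.25%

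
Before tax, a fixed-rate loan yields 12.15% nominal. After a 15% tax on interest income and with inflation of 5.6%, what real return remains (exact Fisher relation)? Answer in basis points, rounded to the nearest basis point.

After-tax nominal return = 12.15% × (1 − 0.15) = 10.3275%.
1 + r = 1.103275 / 1.05600 = 1.044768
After-tax real rate = 1.044768 − 1 → 448 basis points.

448 basis points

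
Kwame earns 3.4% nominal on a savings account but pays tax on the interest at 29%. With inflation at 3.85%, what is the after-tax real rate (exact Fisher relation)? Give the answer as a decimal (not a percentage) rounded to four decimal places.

-0.0138

After-tax nominal return = 3.4% × (1 − 0.29) = 2.4140%.
1 + r = 1.02414 / 1.03850 = 0.986172
After-tax real rate = 0.986172 − 1 → -0.0138.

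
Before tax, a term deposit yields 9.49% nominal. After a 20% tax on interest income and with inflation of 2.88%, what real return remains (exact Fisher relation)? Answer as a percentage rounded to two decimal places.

After-tax nominal return = 9.49% × (1 − 0.2) = 7.5920%.
1 + r = 1.07592 / 1.02880 = 1.045801
After-tax real rate = 1.045801 − 1 → 4.58%.

4.58%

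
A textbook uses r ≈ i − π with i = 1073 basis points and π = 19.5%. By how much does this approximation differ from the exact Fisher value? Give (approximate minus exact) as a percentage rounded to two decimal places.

Approximate: r ≈ 10.730% − 19.500% = -8.7700%
Exact: (1 + 0.1073)/(1 + 0.1950) − 1 = -7.3389%
Error = -8.7700% − (-7.3389%) = -1.4311% → -1.43%.

-1.43%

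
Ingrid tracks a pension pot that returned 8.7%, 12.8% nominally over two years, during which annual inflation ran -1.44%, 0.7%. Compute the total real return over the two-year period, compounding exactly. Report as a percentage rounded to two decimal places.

Nominal growth factor = 1.0870 × 1.1280 = 1.226136
Price-level growth factor = 0.9856 × 1.0070 = 0.992499
Real growth factor = 1.226136 / 0.992499 = 1.235403
Total real return = 1.235403 − 1 → 23.54%.

23.54%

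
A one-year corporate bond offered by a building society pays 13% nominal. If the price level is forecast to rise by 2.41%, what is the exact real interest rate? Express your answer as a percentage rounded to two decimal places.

1 + r = 1.13000 / 1.02410 = 1.103408
r = 1.103408 − 1 = 10.3408%, i.e. 10.34%.

10.34%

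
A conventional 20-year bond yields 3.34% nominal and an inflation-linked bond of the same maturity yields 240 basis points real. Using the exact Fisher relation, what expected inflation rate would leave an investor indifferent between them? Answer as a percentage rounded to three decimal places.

0.918%

(1 + π) = (1 + i)/(1 + r) = 1.03340 / 1.02400 = 1.009180
Break-even inflation = 1.009180 − 1 → 0.918%.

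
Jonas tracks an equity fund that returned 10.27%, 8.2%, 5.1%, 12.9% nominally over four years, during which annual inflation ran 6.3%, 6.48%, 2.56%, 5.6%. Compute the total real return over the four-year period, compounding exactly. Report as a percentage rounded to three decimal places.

15.488%

Compound the nominal returns: 1.1027 × 1.0820 × 1.0510 × 1.1290 = 1.415733.
Compound inflation: 1.0630 × 1.0648 × 1.0256 × 1.0560 = 1.225867.
Deflate: 1.415733 / 1.225867 = 1.154883.
Total real return = 1.154883 − 1 → 15.488%.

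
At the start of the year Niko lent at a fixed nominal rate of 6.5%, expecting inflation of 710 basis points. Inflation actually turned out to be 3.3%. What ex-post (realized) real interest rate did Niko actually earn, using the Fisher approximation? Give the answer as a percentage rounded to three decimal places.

3.200%

Ex-post: 6.5% − 3.3% = 3.200%
So the realized real rate is 3.200%.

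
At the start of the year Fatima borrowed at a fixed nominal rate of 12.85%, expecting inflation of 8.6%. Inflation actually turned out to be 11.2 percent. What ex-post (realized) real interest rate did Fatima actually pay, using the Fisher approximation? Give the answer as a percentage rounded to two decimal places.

1.65%

Ex-post: 12.85% − 11.2% = 1.650%
So the realized real rate is 1.65%.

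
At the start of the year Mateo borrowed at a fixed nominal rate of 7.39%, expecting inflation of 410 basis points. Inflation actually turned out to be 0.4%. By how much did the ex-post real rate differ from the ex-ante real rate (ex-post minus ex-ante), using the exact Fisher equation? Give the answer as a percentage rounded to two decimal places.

3.80%

Ex-ante: (1 + 0.0739)/(1 + 0.0410) − 1 = 3.1604%
Ex-post: (1 + 0.0739)/(1 + 0.0040) − 1 = 6.9622%
Difference (ex-post − ex-ante) = 3.8017% → 3.80%.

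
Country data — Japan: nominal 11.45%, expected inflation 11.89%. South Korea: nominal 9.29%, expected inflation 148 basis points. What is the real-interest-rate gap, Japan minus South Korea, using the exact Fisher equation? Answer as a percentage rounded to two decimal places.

-8.09%

Japan: (1 + 0.1145)/(1 + 0.1189) − 1 = -0.3932%
South Korea: (1 + 0.0929)/(1 + 0.0148) − 1 = 7.6961%
Differential = -0.3932% − 7.6961% = -8.0893% → -8.09%.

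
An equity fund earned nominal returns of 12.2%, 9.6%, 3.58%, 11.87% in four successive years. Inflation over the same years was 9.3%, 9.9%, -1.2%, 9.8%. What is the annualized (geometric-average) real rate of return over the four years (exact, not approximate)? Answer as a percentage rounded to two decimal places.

2.26%

Compound the nominal returns: 1.1220 × 1.0960 × 1.0358 × 1.1187 = 1.42492812.
Compound inflation: 1.0930 × 1.0990 × 0.9880 × 1.0980 = 1.30309818.
Deflate: 1.42492812 / 1.30309818 = 1.09349252.
Annualized real rate = 1.09349252^(1/4) − 1 = 2.2596% → 2.26%.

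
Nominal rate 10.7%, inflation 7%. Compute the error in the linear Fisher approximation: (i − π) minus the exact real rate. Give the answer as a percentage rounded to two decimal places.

Approximate: r ≈ 10.700% − 7.000% = 3.7000%
Exact: (1 + 0.1070)/(1 + 0.0700) − 1 = 3.4579%
Error = 3.7000% − 3.4579% = 0.2421% → 0.24%.

0.24%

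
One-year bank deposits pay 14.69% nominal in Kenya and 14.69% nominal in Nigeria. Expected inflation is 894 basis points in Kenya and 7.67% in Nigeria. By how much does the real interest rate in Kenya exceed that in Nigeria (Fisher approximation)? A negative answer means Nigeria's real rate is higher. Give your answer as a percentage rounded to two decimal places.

-1.27%

Kenya: 14.69% − 8.94% = 5.750%
Nigeria: 14.69% − 7.67% = 7.020%
Differential = -1.270% → -1.27%.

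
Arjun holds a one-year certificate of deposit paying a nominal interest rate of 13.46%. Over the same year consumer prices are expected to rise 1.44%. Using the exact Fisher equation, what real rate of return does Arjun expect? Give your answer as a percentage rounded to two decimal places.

1 + r = 1.13460 / 1.01440 = 1.118494
r = 1.118494 − 1 = 11.8494%, i.e. 11.85%.

11.85%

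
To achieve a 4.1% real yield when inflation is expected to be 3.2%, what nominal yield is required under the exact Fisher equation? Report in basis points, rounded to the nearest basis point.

743 basis points

(1 + i) = (1 + r)(1 + π) = 1.04100 × 1.03200 = 1.074312
i = 1.074312 − 1, so the required nominal rate is 743 basis points.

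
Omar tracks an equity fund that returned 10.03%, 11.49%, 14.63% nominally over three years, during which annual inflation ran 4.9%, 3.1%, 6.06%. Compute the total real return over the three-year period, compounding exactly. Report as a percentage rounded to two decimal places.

Compound the nominal returns: 1.1003 × 1.1149 × 1.1463 = 1.406194.
Compound inflation: 1.0490 × 1.0310 × 1.0606 = 1.147059.
Deflate: 1.406194 / 1.147059 = 1.225913.
Total real return = 1.225913 − 1 → 22.59%.

22.59%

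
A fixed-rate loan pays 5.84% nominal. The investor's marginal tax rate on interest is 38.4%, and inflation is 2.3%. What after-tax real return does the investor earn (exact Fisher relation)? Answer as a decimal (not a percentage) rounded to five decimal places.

After-tax nominal return = 5.84% × (1 − 0.384) = 3.59744%.
1 + r = 1.0359744 / 1.02300 = 1.012683
After-tax real rate = 1.012683 − 1 → 0.01268.

0.01268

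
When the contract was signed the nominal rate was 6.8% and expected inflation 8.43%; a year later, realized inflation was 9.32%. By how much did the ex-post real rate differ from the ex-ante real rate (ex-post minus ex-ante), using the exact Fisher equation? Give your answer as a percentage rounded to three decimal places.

-0.802%

Ex-ante: (1 + 0.0680)/(1 + 0.0843) − 1 = -1.5033%
Ex-post: (1 + 0.0680)/(1 + 0.0932) − 1 = -2.3052%
Difference (ex-post − ex-ante) = -0.8019% → -0.802%.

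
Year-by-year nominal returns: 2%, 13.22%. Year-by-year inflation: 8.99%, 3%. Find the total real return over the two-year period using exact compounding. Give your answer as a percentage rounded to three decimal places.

2.873%

Nominal growth factor = 1.0200 × 1.1322 = 1.1548440
Price-level growth factor = 1.0899 × 1.0300 = 1.1225970
Real growth factor = 1.1548440 / 1.1225970 = 1.0287254
Total real return = 1.0287254 − 1 → 2.873%.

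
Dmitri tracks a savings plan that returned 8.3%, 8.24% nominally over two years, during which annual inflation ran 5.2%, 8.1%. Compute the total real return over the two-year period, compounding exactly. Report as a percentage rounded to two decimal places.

3.08%

Nominal growth factor = 1.0830 × 1.0824 = 1.172239
Price-level growth factor = 1.0520 × 1.0810 = 1.137212
Real growth factor = 1.172239 / 1.137212 = 1.030801
Total real return = 1.030801 − 1 → 3.08%.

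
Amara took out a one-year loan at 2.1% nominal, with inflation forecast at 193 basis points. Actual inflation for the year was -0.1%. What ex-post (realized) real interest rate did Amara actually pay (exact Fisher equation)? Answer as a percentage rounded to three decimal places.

2.202%

Ex-post: (1 + 0.0210)/(1 − 0.0010) − 1 = 2.2022%
So the realized real rate is 2.202%.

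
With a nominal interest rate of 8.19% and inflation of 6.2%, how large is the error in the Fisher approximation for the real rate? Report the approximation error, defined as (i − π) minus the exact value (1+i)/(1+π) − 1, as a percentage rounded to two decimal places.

0.12%

Approximate: r ≈ 8.190% − 6.200% = 1.9900%
Exact: (1 + 0.0819)/(1 + 0.0620) − 1 = 1.8738%
Error = 1.9900% − 1.8738% = 0.1162% → 0.12%.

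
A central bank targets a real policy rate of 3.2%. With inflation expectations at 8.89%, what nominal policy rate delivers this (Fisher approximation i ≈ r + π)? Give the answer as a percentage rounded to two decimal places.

i ≈ r + π = 3.2% + 8.89% = 12.09%.

12.09%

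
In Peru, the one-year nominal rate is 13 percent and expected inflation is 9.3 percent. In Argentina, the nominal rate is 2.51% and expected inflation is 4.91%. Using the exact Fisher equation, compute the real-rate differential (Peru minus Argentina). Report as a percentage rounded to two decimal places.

5.67%

Peru: (1 + 0.1300)/(1 + 0.0930) − 1 = 3.3852%
Argentina: (1 + 0.0251)/(1 + 0.0491) − 1 = -2.2877%
Differential = 3.3852% − (-2.2877%) = 5.6729% → 5.67%.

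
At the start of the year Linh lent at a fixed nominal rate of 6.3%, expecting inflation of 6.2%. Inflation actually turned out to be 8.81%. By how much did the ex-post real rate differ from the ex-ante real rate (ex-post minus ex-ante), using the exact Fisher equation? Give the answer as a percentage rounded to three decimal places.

-2.401%

Ex-ante: (1 + 0.0630)/(1 + 0.0620) − 1 = 0.0942%
Ex-post: (1 + 0.0630)/(1 + 0.0881) − 1 = -2.3068%
Difference (ex-post − ex-ante) = -2.4009% → -2.401%.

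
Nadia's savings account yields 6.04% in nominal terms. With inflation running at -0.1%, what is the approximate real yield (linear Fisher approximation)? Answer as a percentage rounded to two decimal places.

6.14%

r ≈ i − π = 6.04% − (-0.1%) = 6.14%.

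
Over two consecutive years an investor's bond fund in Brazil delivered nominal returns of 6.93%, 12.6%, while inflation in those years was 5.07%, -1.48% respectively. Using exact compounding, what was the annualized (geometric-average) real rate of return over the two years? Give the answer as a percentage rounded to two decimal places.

7.85%

Nominal growth factor = 1.0693 × 1.1260 = 1.20403180
Price-level growth factor = 1.0507 × 0.9852 = 1.03514964
Real growth factor = 1.20403180 / 1.03514964 = 1.16314758
Annualized real rate = 1.16314758^(1/2) − 1 = 7.8493% → 7.85%.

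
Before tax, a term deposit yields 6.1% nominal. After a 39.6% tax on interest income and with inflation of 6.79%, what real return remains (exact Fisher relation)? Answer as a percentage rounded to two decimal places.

-2.91%

After-tax nominal return = 6.1% × (1 − 0.396) = 3.6844%.
1 + r = 1.036844 / 1.06790 = 0.970919
After-tax real rate = 0.970919 − 1 → -2.91%.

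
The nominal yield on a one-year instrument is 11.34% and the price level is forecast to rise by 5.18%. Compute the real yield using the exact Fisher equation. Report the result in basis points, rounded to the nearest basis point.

586 basis points

1 + r = 1.11340 / 1.05180 = 1.058566
r = 1.058566 − 1 = 5.8566%, i.e. 586 basis points.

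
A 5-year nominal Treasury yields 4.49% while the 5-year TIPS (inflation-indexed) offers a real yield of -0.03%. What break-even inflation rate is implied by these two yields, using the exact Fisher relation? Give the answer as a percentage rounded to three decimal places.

(1 + π) = (1 + i)/(1 + r) = 1.04490 / 0.99970 = 1.045214
Break-even inflation = 1.045214 − 1 → 4.521%.

4.521%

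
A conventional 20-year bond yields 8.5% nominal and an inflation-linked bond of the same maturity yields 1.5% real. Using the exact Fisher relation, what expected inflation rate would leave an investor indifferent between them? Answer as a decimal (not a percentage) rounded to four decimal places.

0.0690

(1 + π) = (1 + i)/(1 + r) = 1.08500 / 1.01500 = 1.068966
Break-even inflation = 1.068966 − 1 → 0.0690.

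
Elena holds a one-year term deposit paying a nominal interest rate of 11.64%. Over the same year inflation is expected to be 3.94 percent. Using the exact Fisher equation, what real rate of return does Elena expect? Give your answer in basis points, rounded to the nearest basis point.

By the Fisher equation, 1 + r = (1 + i)/(1 + π).
1 + r = 1.11640 / 1.03940 = 1.074081
r = 1.074081 − 1 = 7.4081%, i.e. 741 basis points.

741 basis points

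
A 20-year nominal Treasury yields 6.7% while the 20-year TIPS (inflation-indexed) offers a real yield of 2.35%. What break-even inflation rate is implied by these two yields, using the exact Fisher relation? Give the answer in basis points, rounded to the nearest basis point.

(1 + π) = (1 + i)/(1 + r) = 1.06700 / 1.02350 = 1.042501
Break-even inflation = 1.042501 − 1 → 425 basis points.

425 basis points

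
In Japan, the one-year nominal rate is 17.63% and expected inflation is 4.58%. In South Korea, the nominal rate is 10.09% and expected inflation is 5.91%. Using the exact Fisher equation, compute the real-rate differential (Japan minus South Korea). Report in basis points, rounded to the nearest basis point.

853 basis points

Japan: (1 + 0.1763)/(1 + 0.0458) − 1 = 12.4785%
South Korea: (1 + 0.1009)/(1 + 0.0591) − 1 = 3.9467%
Differential = 12.4785% − 3.9467% = 8.5317% → 853 basis points.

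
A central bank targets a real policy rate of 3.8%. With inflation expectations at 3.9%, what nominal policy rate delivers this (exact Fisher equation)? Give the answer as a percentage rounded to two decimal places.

(1 + i) = (1 + r)(1 + π) = 1.03800 × 1.03900 = 1.078482
i = 1.078482 − 1, so the required nominal rate is 7.85%.

7.85%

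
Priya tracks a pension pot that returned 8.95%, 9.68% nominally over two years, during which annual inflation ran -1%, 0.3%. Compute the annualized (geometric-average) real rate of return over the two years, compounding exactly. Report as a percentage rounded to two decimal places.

Nominal growth factor = 1.0895 × 1.0968 = 1.19496360
Price-level growth factor = 0.9900 × 1.0030 = 0.99297000
Real growth factor = 1.19496360 / 0.99297000 = 1.20342367
Annualized real rate = 1.20342367^(1/2) − 1 = 9.7007% → 9.70%.

9.70%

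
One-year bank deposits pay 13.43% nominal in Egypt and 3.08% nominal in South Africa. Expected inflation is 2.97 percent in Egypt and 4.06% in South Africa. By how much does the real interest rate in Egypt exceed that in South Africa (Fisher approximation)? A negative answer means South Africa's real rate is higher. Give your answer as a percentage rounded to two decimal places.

Egypt: 13.43% − 2.97% = 10.460%
South Africa: 3.08% − 4.06% = -0.980%
Differential = 11.440% → 11.44%.

11.44%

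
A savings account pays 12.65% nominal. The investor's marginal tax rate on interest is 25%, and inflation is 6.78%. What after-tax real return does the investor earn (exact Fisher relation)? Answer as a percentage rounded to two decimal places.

2.54%

After-tax nominal return = 12.65% × (1 − 0.25) = 9.4875%.
1 + r = 1.094875 / 1.06780 = 1.025356
After-tax real rate = 1.025356 − 1 → 2.54%.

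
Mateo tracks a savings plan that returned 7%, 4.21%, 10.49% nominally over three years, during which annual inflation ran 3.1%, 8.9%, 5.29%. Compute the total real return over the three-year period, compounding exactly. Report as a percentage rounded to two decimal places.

Nominal growth factor = 1.0700 × 1.0421 × 1.1049 = 1.232015
Price-level growth factor = 1.0310 × 1.0890 × 1.0529 = 1.182153
Real growth factor = 1.232015 / 1.182153 = 1.042179
Total real return = 1.042179 − 1 → 4.22%.

4.22%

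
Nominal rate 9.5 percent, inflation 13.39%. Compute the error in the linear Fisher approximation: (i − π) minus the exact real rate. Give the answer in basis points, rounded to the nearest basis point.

Approximate: r ≈ 9.500% − 13.390% = -3.8900%
Exact: (1 + 0.0950)/(1 + 0.1339) − 1 = -3.4306%
Error = -3.8900% − (-3.4306%) = -0.4594% → -46 basis points.

-46 basis points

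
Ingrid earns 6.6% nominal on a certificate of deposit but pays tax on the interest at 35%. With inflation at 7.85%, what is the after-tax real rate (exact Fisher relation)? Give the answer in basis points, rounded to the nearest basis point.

After-tax nominal return = 6.6% × (1 − 0.35) = 4.2900%.
1 + r = 1.04290 / 1.07850 = 0.966991
After-tax real rate = 0.966991 − 1 → -330 basis points.

-330 basis points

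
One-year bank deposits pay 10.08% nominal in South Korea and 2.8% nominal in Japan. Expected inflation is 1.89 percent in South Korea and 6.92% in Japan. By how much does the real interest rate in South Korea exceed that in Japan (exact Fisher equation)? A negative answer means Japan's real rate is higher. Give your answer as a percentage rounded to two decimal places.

South Korea: (1 + 0.1008)/(1 + 0.0189) − 1 = 8.0381%
Japan: (1 + 0.0280)/(1 + 0.0692) − 1 = -3.8533%
Differential = 8.0381% − (-3.8533%) = 11.8914% → 11.89%.

11.89%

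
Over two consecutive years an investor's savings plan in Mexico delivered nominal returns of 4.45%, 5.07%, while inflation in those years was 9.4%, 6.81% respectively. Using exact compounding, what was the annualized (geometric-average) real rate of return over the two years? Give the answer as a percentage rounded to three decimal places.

-3.088%

Nominal growth factor = 1.0445 × 1.0507 = 1.09745615
Price-level growth factor = 1.0940 × 1.0681 = 1.16850140
Real growth factor = 1.09745615 / 1.16850140 = 0.93919969
Annualized real rate = 0.93919969^(1/2) − 1 = -3.0877% → -3.088%.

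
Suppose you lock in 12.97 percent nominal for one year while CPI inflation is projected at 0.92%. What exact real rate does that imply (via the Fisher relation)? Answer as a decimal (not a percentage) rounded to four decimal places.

By the Fisher relation, 1 + r = (1 + i)/(1 + π).
1 + r = 1.12970 / 1.00920 = 1.119402
r = 1.119402 − 1 = 11.9402%, i.e. 0.1194.

0.1194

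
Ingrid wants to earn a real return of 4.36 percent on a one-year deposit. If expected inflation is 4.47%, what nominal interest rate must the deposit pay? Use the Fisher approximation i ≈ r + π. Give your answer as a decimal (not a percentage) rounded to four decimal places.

i ≈ r + π = 4.36% + 4.47% = 0.0883.

0.0883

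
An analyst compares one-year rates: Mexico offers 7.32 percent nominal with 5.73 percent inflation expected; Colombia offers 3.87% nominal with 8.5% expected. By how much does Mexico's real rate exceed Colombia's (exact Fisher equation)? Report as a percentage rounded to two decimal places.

5.77%

Mexico: (1 + 0.0732)/(1 + 0.0573) − 1 = 1.5038%
Colombia: (1 + 0.0387)/(1 + 0.0850) − 1 = -4.2673%
Differential = 1.5038% − (-4.2673%) = 5.7711% → 5.77%.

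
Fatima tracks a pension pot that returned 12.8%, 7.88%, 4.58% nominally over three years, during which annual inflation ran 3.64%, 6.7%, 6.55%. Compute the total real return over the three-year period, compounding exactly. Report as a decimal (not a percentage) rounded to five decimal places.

0.08007

Nominal growth factor = 1.1280 × 1.0788 × 1.0458 = 1.272620
Price-level growth factor = 1.0364 × 1.0670 × 1.0655 = 1.178271
Real growth factor = 1.272620 / 1.178271 = 1.080074
Total real return = 1.080074 − 1 → 0.08007.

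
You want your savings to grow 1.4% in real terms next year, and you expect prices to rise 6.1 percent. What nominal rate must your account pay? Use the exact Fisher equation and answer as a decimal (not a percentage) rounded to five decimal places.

(1 + i) = (1 + r)(1 + π) = 1.01400 × 1.06100 = 1.075854
i = 1.075854 − 1, so the required nominal rate is 0.07585.

0.07585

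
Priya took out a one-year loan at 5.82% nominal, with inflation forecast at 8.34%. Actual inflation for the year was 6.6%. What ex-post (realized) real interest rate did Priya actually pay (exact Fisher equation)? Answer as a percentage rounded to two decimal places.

-0.73%

Ex-post: (1 + 0.0582)/(1 + 0.0660) − 1 = -0.7317%
So the realized real rate is -0.73%.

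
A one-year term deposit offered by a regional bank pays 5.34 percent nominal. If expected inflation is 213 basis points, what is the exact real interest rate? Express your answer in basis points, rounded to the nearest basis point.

314 basis points

By the Fisher relation, 1 + r = (1 + i)/(1 + π).
1 + r = 1.05340 / 1.02130 = 1.031431
r = 1.031431 − 1 = 3.1431%, i.e. 314 basis points.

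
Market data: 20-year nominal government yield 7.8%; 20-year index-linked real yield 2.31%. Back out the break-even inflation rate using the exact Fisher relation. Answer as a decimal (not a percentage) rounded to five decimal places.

0.05366

(1 + π) = (1 + i)/(1 + r) = 1.07800 / 1.02310 = 1.053660
Break-even inflation = 1.053660 − 1 → 0.05366.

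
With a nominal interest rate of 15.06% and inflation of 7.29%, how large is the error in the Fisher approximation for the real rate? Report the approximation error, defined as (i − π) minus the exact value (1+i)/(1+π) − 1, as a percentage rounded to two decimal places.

Approximate: r ≈ 15.060% − 7.290% = 7.7700%
Exact: (1 + 0.1506)/(1 + 0.0729) − 1 = 7.2421%
Error = 7.7700% − 7.2421% = 0.5279% → 0.53%.

0.53%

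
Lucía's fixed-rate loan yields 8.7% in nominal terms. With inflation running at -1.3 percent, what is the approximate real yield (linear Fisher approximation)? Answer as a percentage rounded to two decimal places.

10.00%

r ≈ i − π = 8.7% − (-1.3%) = 10.00%.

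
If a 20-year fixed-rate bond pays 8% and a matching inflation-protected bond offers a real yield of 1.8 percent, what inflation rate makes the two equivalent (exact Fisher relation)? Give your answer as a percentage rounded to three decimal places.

6.090%

(1 + π) = (1 + i)/(1 + r) = 1.08000 / 1.01800 = 1.060904
Break-even inflation = 1.060904 − 1 → 6.090%.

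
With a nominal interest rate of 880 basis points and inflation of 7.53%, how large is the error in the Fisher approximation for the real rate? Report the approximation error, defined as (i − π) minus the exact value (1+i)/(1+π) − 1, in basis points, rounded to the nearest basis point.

9 basis points

Approximate: r ≈ 8.800% − 7.530% = 1.2700%
Exact: (1 + 0.0880)/(1 + 0.0753) − 1 = 1.1811%
Error = 1.2700% − 1.1811% = 0.0889% → 9 basis points.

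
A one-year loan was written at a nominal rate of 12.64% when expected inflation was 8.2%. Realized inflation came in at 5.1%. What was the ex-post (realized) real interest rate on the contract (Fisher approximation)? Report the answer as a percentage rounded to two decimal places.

7.54%

Ex-post: 12.64% − 5.1% = 7.540%
So the realized real rate is 7.54%.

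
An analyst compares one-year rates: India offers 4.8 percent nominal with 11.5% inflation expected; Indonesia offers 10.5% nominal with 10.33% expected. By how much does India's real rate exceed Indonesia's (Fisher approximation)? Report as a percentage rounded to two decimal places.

India: 4.8% − 11.5% = -6.700%
Indonesia: 10.5% − 10.33% = 0.170%
Differential = -6.870% → -6.87%.

-6.87%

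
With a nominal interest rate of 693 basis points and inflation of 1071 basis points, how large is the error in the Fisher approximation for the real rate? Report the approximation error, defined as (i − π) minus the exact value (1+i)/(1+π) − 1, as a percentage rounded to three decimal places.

Approximate: r ≈ 6.930% − 10.710% = -3.7800%
Exact: (1 + 0.0693)/(1 + 0.1071) − 1 = -3.4143%
Error = -3.7800% − (-3.4143%) = -0.3657% → -0.366%.

-0.366%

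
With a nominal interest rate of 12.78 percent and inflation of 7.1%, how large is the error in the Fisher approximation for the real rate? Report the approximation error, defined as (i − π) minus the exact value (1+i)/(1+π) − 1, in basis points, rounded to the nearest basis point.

38 basis points

Approximate: r ≈ 12.780% − 7.100% = 5.6800%
Exact: (1 + 0.1278)/(1 + 0.0710) − 1 = 5.3035%
Error = 5.6800% − 5.3035% = 0.3765% → 38 basis points.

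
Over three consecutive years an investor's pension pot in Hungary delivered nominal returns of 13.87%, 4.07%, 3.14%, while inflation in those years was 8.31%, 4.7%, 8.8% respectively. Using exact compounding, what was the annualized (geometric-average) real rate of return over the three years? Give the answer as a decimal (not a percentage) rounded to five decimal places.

Compound the nominal returns: 1.1387 × 1.0407 × 1.0314 = 1.22225551.
Compound inflation: 1.0831 × 1.0470 × 1.0880 = 1.23379820.
Deflate: 1.22225551 / 1.23379820 = 0.99064458.
Annualized real rate = 0.99064458^(1/3) − 1 = -0.3128% → -0.00313.

-0.00313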